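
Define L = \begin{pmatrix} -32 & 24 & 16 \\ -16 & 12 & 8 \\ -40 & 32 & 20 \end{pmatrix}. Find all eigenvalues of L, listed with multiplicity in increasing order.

Characteristic polynomial: p(λ) = λ^3 - 16λ = λ(λ - 4)(λ + 4).
Roots (with multiplicity): -4, 0, 4.

-4, 0, 4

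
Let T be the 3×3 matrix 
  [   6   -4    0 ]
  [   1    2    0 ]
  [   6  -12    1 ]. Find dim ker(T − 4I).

T − 4I = [[2, -4, 0], [1, -2, 0], [6, -12, -3]].
This matrix has rank 2, so its null space has dimension 3 − 2 = 1.

1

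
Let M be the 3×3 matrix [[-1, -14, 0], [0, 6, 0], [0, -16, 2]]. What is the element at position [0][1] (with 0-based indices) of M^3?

Characteristic polynomial: μ^3 - 7μ^2 + 4μ + 12 = (μ - 6)(μ - 2)(μ + 1), so the eigenvalues are -1, 2, 6.
μ=-1: eigenvector (1, 0, 0).
μ=6: eigenvector (-2, 1, -4).
μ=2: eigenvector (0, 0, 1).
P = [[1, -2, 0], [0, 1, 0], [0, -4, 1]], D = diag(-1, 6, 2), P⁻¹ = [[1, 2, 0], [0, 1, 0], [0, 4, 1]].
M³ = P·diag(-1, 216, 8)·P⁻¹ = [[-1, -434, 0], [0, 216, 0], [0, -832, 8]].
The requested entry is -434.

-434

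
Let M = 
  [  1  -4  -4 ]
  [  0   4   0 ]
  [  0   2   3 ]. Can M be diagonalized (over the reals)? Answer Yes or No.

Characteristic polynomial: p(s) = s^3 - 8s^2 + 19s - 12 = (s - 4)(s - 3)(s - 1).
All 3 eigenvalues are distinct, so M is diagonalizable.

Yes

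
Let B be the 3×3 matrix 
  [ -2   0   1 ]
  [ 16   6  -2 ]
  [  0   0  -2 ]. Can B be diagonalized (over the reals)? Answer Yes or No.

No

Characteristic polynomial: p(λ) = λ^3 - 2λ^2 - 20λ - 24 = (λ - 6)(λ + 2)^2.
λ = -2 has algebraic multiplicity 2; rank(B + 2I) = 2, so geometric multiplicity = 1.
Geometric multiplicity < algebraic multiplicity, so B is not diagonalizable.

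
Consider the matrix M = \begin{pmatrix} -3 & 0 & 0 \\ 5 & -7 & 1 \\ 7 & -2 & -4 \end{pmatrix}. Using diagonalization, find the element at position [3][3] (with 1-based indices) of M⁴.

Characteristic polynomial: r^3 + 14r^2 + 63r + 90 = (r + 3)(r + 5)(r + 6), so the eigenvalues are -6, -5, -3.
r=-6: eigenvector (0, 1, 1).
r=-3: eigenvector (1, 2, 3).
r=-5: eigenvector (0, 1, 2).
P = [[0, 1, 0], [1, 2, 1], [1, 3, 2]], D = diag(-6, -3, -5), P⁻¹ = [[-1, 2, -1], [1, 0, 0], [-1, -1, 1]].
M⁴ = P·diag(1296, 81, 625)·P⁻¹ = [[81, 0, 0], [-1759, 1967, -671], [-2303, 1342, -46]].
The requested entry is -46.

-46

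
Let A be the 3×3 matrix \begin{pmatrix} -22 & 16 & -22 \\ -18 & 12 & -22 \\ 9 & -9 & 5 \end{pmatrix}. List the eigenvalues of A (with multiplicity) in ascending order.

Characteristic polynomial: p(λ) = λ^3 + 5λ^2 - 26λ - 120 = (λ - 5)(λ + 4)(λ + 6).
Roots (with multiplicity): -6, -4, 5.

-6, -4, 5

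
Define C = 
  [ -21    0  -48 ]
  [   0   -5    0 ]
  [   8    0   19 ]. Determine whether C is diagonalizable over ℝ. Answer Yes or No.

Characteristic polynomial: p(s) = s^3 + 7s^2 - 5s - 75 = (s - 3)(s + 5)^2.
s = -5 has algebraic multiplicity 2; rank(C + 5I) = 1, so geometric multiplicity = 2.
Every eigenvalue has geometric = algebraic multiplicity, so C is diagonalizable.

Yes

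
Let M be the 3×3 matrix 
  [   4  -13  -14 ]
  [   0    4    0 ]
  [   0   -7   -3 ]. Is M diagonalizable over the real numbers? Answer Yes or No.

No

Characteristic polynomial: p(λ) = λ^3 - 5λ^2 - 8λ + 48 = (λ - 4)^2(λ + 3).
λ = 4 has algebraic multiplicity 2; rank(M − 4I) = 2, so geometric multiplicity = 1.
Geometric multiplicity < algebraic multiplicity, so M is not diagonalizable.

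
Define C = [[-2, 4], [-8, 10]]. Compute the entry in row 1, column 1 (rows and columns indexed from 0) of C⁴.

Characteristic polynomial: t^2 - 8t + 12 = (t - 6)(t - 2), so the eigenvalues are 2, 6.
t=6: eigenvector (-1, -2).
t=2: eigenvector (1, 1).
P = [[-1, 1], [-2, 1]], D = diag(6, 2), P⁻¹ = [[1, -1], [2, -1]].
C⁴ = P·diag(1296, 16)·P⁻¹ = [[-1264, 1280], [-2560, 2576]].
The requested entry is 2576.

2576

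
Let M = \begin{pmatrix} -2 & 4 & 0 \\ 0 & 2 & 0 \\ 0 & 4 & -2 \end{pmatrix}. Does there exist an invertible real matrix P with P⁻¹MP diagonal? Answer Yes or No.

Characteristic polynomial: p(r) = r^3 + 2r^2 - 4r - 8 = (r - 2)(r + 2)^2.
r = -2 has algebraic multiplicity 2; rank(M + 2I) = 1, so geometric multiplicity = 2.
Every eigenvalue has geometric = algebraic multiplicity, so M is diagonalizable.

Yes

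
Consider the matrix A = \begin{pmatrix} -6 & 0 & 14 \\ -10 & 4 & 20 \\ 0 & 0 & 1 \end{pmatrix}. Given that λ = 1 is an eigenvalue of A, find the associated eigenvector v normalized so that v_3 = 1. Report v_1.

2

A − 1I = [[-7, 0, 14], [-10, 3, 20], [0, 0, 0]].
Solving (A − 1I)v = 0 gives the eigenspace spanned by (2, 0, 1).
With v_3 = 1, v = (2, 0, 1), so v_1 = 2.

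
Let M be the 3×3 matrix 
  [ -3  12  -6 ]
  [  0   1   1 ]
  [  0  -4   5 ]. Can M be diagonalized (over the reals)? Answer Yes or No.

Characteristic polynomial: p(t) = t^3 - 3t^2 - 9t + 27 = (t - 3)^2(t + 3).
t = 3 has algebraic multiplicity 2; rank(M − 3I) = 2, so geometric multiplicity = 1.
Geometric multiplicity < algebraic multiplicity, so M is not diagonalizable.

No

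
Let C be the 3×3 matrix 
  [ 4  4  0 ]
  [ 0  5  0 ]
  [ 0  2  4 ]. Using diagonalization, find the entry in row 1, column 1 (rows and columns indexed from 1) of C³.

64

Characteristic polynomial: s^3 - 13s^2 + 56s - 80 = (s - 5)(s - 4)^2, so the eigenvalues are 4, 4, 5.
s=5: eigenvector (4, 1, 2).
s=4: eigenvector (1, 0, 0).
s=4: eigenvector (2, 0, 1).
P = [[4, 1, 2], [1, 0, 0], [2, 0, 1]], D = diag(5, 4, 4), P⁻¹ = [[0, 1, 0], [1, 0, -2], [0, -2, 1]].
C³ = P·diag(125, 64, 64)·P⁻¹ = [[64, 244, 0], [0, 125, 0], [0, 122, 64]].
The requested entry is 64.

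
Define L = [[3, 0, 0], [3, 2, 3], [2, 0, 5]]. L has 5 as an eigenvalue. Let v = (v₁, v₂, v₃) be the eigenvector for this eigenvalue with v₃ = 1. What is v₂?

1

L − 5I = [[-2, 0, 0], [3, -3, 3], [2, 0, 0]].
Solving (L − 5I)v = 0 gives the eigenspace spanned by (0, 1, 1).
With v₃ = 1, v = (0, 1, 1), so v₂ = 1.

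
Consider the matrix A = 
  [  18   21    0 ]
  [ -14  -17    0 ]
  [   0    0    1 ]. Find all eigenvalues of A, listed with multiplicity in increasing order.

-3, 1, 4

Characteristic polynomial: p(s) = s^3 - 2s^2 - 11s + 12 = (s - 4)(s - 1)(s + 3).
Roots (with multiplicity): -3, 1, 4.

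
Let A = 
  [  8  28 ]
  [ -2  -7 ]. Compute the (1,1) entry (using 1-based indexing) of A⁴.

8

Characteristic polynomial: s^2 - s = s(s - 1), so the eigenvalues are 0, 1.
s=1: eigenvector (-4, 1).
s=0: eigenvector (-7, 2).
P = [[-4, -7], [1, 2]], D = diag(1, 0), P⁻¹ = [[-2, -7], [1, 4]].
A⁴ = P·diag(1, 0)·P⁻¹ = [[8, 28], [-2, -7]].
The requested entry is 8.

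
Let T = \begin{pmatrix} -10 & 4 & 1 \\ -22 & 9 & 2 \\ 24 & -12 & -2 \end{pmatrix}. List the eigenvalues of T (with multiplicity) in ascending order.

-2, -2, 1

Characteristic polynomial: p(μ) = μ^3 + 3μ^2 - 4 = (μ - 1)(μ + 2)^2.
Roots (with multiplicity): -2, -2, 1.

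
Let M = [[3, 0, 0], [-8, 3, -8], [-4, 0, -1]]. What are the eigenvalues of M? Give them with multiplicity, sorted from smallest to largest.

Characteristic polynomial: p(μ) = μ^3 - 5μ^2 + 3μ + 9 = (μ - 3)^2(μ + 1).
Roots (with multiplicity): -1, 3, 3.

-1, 3, 3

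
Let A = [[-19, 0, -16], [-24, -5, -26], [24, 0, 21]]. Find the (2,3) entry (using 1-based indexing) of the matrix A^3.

-554

Characteristic polynomial: μ^3 + 3μ^2 - 25μ - 75 = (μ - 5)(μ + 3)(μ + 5), so the eigenvalues are -5, -3, 5.
μ=-3: eigenvector (1, 1, -1).
μ=5: eigenvector (-2, -3, 3).
μ=-5: eigenvector (0, 1, 0).
P = [[1, -2, 0], [1, -3, 1], [-1, 3, 0]], D = diag(-3, 5, -5), P⁻¹ = [[3, 0, 2], [1, 0, 1], [0, 1, 1]].
A³ = P·diag(-27, 125, -125)·P⁻¹ = [[-331, 0, -304], [-456, -125, -554], [456, 0, 429]].
The requested entry is -554.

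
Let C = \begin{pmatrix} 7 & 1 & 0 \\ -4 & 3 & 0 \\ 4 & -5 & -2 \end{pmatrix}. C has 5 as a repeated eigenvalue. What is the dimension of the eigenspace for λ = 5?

C − 5I = [[2, 1, 0], [-4, -2, 0], [4, -5, -7]].
This matrix has rank 2, so its null space has dimension 3 − 2 = 1.

1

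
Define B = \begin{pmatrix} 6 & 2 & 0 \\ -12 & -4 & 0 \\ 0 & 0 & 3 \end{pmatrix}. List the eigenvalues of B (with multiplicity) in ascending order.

Characteristic polynomial: p(t) = t^3 - 5t^2 + 6t = t(t - 3)(t - 2).
Roots (with multiplicity): 0, 2, 3.

0, 2, 3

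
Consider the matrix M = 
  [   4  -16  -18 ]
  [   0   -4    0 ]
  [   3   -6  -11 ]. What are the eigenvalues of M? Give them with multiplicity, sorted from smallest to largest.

-5, -4, -2

Characteristic polynomial: p(λ) = λ^3 + 11λ^2 + 38λ + 40 = (λ + 2)(λ + 4)(λ + 5).
Roots (with multiplicity): -5, -4, -2.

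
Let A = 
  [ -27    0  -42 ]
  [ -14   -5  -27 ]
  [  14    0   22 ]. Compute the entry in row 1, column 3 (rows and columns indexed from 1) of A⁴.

7770

Characteristic polynomial: μ^3 + 10μ^2 + 19μ - 30 = (μ - 1)(μ + 5)(μ + 6), so the eigenvalues are -6, -5, 1.
μ=1: eigenvector (-3, -2, 2).
μ=-6: eigenvector (-2, -1, 1).
μ=-5: eigenvector (0, 1, 0).
P = [[-3, -2, 0], [-2, -1, 1], [2, 1, 0]], D = diag(1, -6, -5), P⁻¹ = [[1, 0, 2], [-2, 0, -3], [0, 1, 1]].
A⁴ = P·diag(1, 1296, 625)·P⁻¹ = [[5181, 0, 7770], [2590, 625, 4509], [-2590, 0, -3884]].
The requested entry is 7770.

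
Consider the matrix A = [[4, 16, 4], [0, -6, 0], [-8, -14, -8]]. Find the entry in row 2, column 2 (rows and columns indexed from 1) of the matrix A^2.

Characteristic polynomial: r^3 + 10r^2 + 24r = r(r + 4)(r + 6), so the eigenvalues are -6, -4, 0.
r=-4: eigenvector (-1, 0, 2).
r=-6: eigenvector (-2, 1, 1).
r=0: eigenvector (-1, 0, 1).
P = [[-1, -2, -1], [0, 1, 0], [2, 1, 1]], D = diag(-4, -6, 0), P⁻¹ = [[1, 1, 1], [0, 1, 0], [-2, -3, -1]].
A² = P·diag(16, 36, 0)·P⁻¹ = [[-16, -88, -16], [0, 36, 0], [32, 68, 32]].
The requested entry is 36.

36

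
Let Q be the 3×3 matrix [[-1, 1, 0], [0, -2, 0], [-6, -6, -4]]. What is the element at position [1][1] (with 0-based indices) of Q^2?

Characteristic polynomial: λ^3 + 7λ^2 + 14λ + 8 = (λ + 1)(λ + 2)(λ + 4), so the eigenvalues are -4, -2, -1.
λ=-1: eigenvector (1, 0, -2).
λ=-2: eigenvector (-1, 1, 0).
λ=-4: eigenvector (0, 0, 1).
P = [[1, -1, 0], [0, 1, 0], [-2, 0, 1]], D = diag(-1, -2, -4), P⁻¹ = [[1, 1, 0], [0, 1, 0], [2, 2, 1]].
Q² = P·diag(1, 4, 16)·P⁻¹ = [[1, -3, 0], [0, 4, 0], [30, 30, 16]].
The requested entry is 4.

4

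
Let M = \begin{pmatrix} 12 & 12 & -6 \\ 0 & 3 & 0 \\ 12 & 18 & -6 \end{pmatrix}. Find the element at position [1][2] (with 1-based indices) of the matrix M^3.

Characteristic polynomial: μ^3 - 9μ^2 + 18μ = μ(μ - 6)(μ - 3), so the eigenvalues are 0, 3, 6.
μ=6: eigenvector (1, 0, 1).
μ=3: eigenvector (0, 1, 2).
μ=0: eigenvector (1, 0, 2).
P = [[1, 0, 1], [0, 1, 0], [1, 2, 2]], D = diag(6, 3, 0), P⁻¹ = [[2, 2, -1], [0, 1, 0], [-1, -2, 1]].
M³ = P·diag(216, 27, 0)·P⁻¹ = [[432, 432, -216], [0, 27, 0], [432, 486, -216]].
The requested entry is 432.

432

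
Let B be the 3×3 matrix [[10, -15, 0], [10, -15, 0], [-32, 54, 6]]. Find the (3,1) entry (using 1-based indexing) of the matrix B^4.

-92

Characteristic polynomial: λ^3 - λ^2 - 30λ = λ(λ - 6)(λ + 5), so the eigenvalues are -5, 0, 6.
λ=-5: eigenvector (1, 1, -2).
λ=0: eigenvector (-3, -2, 2).
λ=6: eigenvector (0, 0, 1).
P = [[1, -3, 0], [1, -2, 0], [-2, 2, 1]], D = diag(-5, 0, 6), P⁻¹ = [[-2, 3, 0], [-1, 1, 0], [-2, 4, 1]].
B⁴ = P·diag(625, 0, 1296)·P⁻¹ = [[-1250, 1875, 0], [-1250, 1875, 0], [-92, 1434, 1296]].
The requested entry is -92.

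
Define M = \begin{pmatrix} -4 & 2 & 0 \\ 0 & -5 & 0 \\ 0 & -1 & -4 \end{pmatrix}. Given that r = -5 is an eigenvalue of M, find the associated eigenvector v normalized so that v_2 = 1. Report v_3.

M + 5I = [[1, 2, 0], [0, 0, 0], [0, -1, 1]].
Solving (M + 5I)v = 0 gives the eigenspace spanned by (-2, 1, 1).
With v_2 = 1, v = (-2, 1, 1), so v_3 = 1.

1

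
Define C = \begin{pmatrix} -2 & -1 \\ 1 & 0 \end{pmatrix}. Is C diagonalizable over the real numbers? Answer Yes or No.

Characteristic polynomial: p(t) = t^2 + 2t + 1 = (t + 1)^2.
t = -1 has algebraic multiplicity 2; rank(C + 1I) = 1, so geometric multiplicity = 1.
Geometric multiplicity < algebraic multiplicity, so C is not diagonalizable.

No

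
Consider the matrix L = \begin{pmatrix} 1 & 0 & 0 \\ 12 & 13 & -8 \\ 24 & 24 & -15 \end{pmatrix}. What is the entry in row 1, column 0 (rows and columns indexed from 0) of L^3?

84

Characteristic polynomial: λ^3 + λ^2 - 5λ + 3 = (λ - 1)^2(λ + 3), so the eigenvalues are -3, 1, 1.
λ=-3: eigenvector (0, 1, 2).
λ=1: eigenvector (1, 1, 3).
λ=1: eigenvector (0, -2, -3).
P = [[0, 1, 0], [1, 1, -2], [2, 3, -3]], D = diag(-3, 1, 1), P⁻¹ = [[-3, -3, 2], [1, 0, 0], [-1, -2, 1]].
L³ = P·diag(-27, 1, 1)·P⁻¹ = [[1, 0, 0], [84, 85, -56], [168, 168, -111]].
The requested entry is 84.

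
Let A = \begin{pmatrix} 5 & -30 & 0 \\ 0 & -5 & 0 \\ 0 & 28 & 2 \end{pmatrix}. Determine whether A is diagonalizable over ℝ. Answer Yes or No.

Yes

Characteristic polynomial: p(μ) = μ^3 - 2μ^2 - 25μ + 50 = (μ - 5)(μ - 2)(μ + 5).
All 3 eigenvalues are distinct, so A is diagonalizable.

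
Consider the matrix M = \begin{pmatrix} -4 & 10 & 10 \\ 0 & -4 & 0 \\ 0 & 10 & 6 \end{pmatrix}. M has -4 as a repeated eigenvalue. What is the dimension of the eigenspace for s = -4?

2

M + 4I = [[0, 10, 10], [0, 0, 0], [0, 10, 10]].
This matrix has rank 1, so its null space has dimension 3 − 1 = 2.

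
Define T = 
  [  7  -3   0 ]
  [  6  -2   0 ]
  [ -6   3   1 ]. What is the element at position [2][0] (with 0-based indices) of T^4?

-510

Characteristic polynomial: μ^3 - 6μ^2 + 9μ - 4 = (μ - 4)(μ - 1)^2, so the eigenvalues are 1, 1, 4.
μ=1: eigenvector (-1, -2, 2).
μ=4: eigenvector (1, 1, -1).
μ=1: eigenvector (0, 0, 1).
P = [[-1, 1, 0], [-2, 1, 0], [2, -1, 1]], D = diag(1, 4, 1), P⁻¹ = [[1, -1, 0], [2, -1, 0], [0, 1, 1]].
T⁴ = P·diag(1, 256, 1)·P⁻¹ = [[511, -255, 0], [510, -254, 0], [-510, 255, 1]].
The requested entry is -510.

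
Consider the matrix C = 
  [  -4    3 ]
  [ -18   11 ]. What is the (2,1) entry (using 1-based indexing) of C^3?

Characteristic polynomial: r^2 - 7r + 10 = (r - 5)(r - 2), so the eigenvalues are 2, 5.
r=2: eigenvector (1, 2).
r=5: eigenvector (1, 3).
P = [[1, 1], [2, 3]], D = diag(2, 5), P⁻¹ = [[3, -1], [-2, 1]].
C³ = P·diag(8, 125)·P⁻¹ = [[-226, 117], [-702, 359]].
The requested entry is -702.

-702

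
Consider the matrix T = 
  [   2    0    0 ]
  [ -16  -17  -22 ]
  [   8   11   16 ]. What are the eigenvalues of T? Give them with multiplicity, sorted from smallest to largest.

Characteristic polynomial: p(λ) = λ^3 - λ^2 - 32λ + 60 = (λ - 5)(λ - 2)(λ + 6).
Roots (with multiplicity): -6, 2, 5.

-6, 2, 5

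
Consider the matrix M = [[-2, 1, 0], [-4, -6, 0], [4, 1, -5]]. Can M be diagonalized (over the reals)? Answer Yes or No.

No

Characteristic polynomial: p(μ) = μ^3 + 13μ^2 + 56μ + 80 = (μ + 4)^2(μ + 5).
μ = -4 has algebraic multiplicity 2; rank(M + 4I) = 2, so geometric multiplicity = 1.
Geometric multiplicity < algebraic multiplicity, so M is not diagonalizable.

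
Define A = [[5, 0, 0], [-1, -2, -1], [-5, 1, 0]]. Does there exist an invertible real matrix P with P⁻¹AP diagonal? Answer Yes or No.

No

Characteristic polynomial: p(λ) = λ^3 - 3λ^2 - 9λ - 5 = (λ - 5)(λ + 1)^2.
λ = -1 has algebraic multiplicity 2; rank(A + 1I) = 2, so geometric multiplicity = 1.
Geometric multiplicity < algebraic multiplicity, so A is not diagonalizable.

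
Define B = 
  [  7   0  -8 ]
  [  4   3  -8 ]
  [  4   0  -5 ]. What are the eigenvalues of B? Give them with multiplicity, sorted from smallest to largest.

Characteristic polynomial: p(s) = s^3 - 5s^2 + 3s + 9 = (s - 3)^2(s + 1).
Roots (with multiplicity): -1, 3, 3.

-1, 3, 3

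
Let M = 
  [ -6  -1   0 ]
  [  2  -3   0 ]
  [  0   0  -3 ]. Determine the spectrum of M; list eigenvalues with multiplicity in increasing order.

Characteristic polynomial: p(t) = t^3 + 12t^2 + 47t + 60 = (t + 3)(t + 4)(t + 5).
Roots (with multiplicity): -5, -4, -3.

-5, -4, -3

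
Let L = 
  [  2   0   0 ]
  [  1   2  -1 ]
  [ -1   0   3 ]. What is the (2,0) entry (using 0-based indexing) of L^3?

-19

Characteristic polynomial: t^3 - 7t^2 + 16t - 12 = (t - 3)(t - 2)^2, so the eigenvalues are 2, 2, 3.
t=3: eigenvector (0, -1, 1).
t=2: eigenvector (1, 1, 1).
t=2: eigenvector (1, 0, 1).
P = [[0, 1, 1], [-1, 1, 0], [1, 1, 1]], D = diag(3, 2, 2), P⁻¹ = [[-1, 0, 1], [-1, 1, 1], [2, -1, -1]].
L³ = P·diag(27, 8, 8)·P⁻¹ = [[8, 0, 0], [19, 8, -19], [-19, 0, 27]].
The requested entry is -19.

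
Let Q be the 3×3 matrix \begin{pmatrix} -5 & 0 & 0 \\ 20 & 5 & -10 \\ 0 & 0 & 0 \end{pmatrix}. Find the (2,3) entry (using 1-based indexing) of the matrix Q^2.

-50

Characteristic polynomial: t^3 - 25t = t(t - 5)(t + 5), so the eigenvalues are -5, 0, 5.
t=-5: eigenvector (1, -2, 0).
t=5: eigenvector (0, 1, 0).
t=0: eigenvector (0, 2, 1).
P = [[1, 0, 0], [-2, 1, 2], [0, 0, 1]], D = diag(-5, 5, 0), P⁻¹ = [[1, 0, 0], [2, 1, -2], [0, 0, 1]].
Q² = P·diag(25, 25, 0)·P⁻¹ = [[25, 0, 0], [0, 25, -50], [0, 0, 0]].
The requested entry is -50.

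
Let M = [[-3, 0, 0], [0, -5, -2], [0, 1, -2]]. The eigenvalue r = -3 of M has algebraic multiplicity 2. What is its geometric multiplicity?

2

M + 3I = [[0, 0, 0], [0, -2, -2], [0, 1, 1]].
This matrix has rank 1, so its null space has dimension 3 − 1 = 2.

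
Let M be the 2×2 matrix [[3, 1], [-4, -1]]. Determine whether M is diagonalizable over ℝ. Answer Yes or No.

No

Characteristic polynomial: p(μ) = μ^2 - 2μ + 1 = (μ - 1)^2.
μ = 1 has algebraic multiplicity 2; rank(M − 1I) = 1, so geometric multiplicity = 1.
Geometric multiplicity < algebraic multiplicity, so M is not diagonalizable.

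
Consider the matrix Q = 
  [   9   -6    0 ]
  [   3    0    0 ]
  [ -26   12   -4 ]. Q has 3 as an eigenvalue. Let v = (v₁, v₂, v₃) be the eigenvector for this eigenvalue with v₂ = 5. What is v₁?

Q − 3I = [[6, -6, 0], [3, -3, 0], [-26, 12, -7]].
Solving (Q − 3I)v = 0 gives the eigenspace spanned by (5, 5, -10).
With v₂ = 5, v = (5, 5, -10), so v₁ = 5.

5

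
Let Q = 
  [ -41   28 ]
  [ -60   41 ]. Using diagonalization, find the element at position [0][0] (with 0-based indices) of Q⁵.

Characteristic polynomial: λ^2 - 1 = (λ - 1)(λ + 1), so the eigenvalues are -1, 1.
λ=-1: eigenvector (7, 10).
λ=1: eigenvector (2, 3).
P = [[7, 2], [10, 3]], D = diag(-1, 1), P⁻¹ = [[3, -2], [-10, 7]].
Q⁵ = P·diag(-1, 1)·P⁻¹ = [[-41, 28], [-60, 41]].
The requested entry is -41.

-41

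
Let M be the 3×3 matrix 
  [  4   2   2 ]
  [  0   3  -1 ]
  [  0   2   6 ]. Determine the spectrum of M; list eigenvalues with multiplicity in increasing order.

Characteristic polynomial: p(s) = s^3 - 13s^2 + 56s - 80 = (s - 5)(s - 4)^2.
Roots (with multiplicity): 4, 4, 5.

4, 4, 5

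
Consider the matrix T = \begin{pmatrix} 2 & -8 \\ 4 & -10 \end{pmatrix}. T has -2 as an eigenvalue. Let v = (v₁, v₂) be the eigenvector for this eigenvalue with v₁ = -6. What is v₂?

T + 2I = [[4, -8], [4, -8]].
Solving (T + 2I)v = 0 gives the eigenspace spanned by (-6, -3).
With v₁ = -6, v = (-6, -3), so v₂ = -3.

-3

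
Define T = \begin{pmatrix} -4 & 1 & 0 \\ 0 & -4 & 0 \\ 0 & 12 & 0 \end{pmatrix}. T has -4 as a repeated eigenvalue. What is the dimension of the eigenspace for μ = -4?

1

T + 4I = [[0, 1, 0], [0, 0, 0], [0, 12, 4]].
This matrix has rank 2, so its null space has dimension 3 − 2 = 1.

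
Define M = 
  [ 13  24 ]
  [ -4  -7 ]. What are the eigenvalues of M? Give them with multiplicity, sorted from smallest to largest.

1, 5

Characteristic polynomial: p(t) = t^2 - 6t + 5 = (t - 5)(t - 1).
Roots (with multiplicity): 1, 5.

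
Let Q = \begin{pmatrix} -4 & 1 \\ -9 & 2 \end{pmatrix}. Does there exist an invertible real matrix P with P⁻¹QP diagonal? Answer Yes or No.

No

Characteristic polynomial: p(μ) = μ^2 + 2μ + 1 = (μ + 1)^2.
μ = -1 has algebraic multiplicity 2; rank(Q + 1I) = 1, so geometric multiplicity = 1.
Geometric multiplicity < algebraic multiplicity, so Q is not diagonalizable.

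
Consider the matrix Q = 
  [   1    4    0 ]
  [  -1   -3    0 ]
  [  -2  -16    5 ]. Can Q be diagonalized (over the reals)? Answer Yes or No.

No

Characteristic polynomial: p(s) = s^3 - 3s^2 - 9s - 5 = (s - 5)(s + 1)^2.
s = -1 has algebraic multiplicity 2; rank(Q + 1I) = 2, so geometric multiplicity = 1.
Geometric multiplicity < algebraic multiplicity, so Q is not diagonalizable.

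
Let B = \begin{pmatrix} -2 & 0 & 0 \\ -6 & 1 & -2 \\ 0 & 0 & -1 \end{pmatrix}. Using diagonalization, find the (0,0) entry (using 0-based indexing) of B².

Characteristic polynomial: λ^3 + 2λ^2 - λ - 2 = (λ - 1)(λ + 1)(λ + 2), so the eigenvalues are -2, -1, 1.
λ=-2: eigenvector (1, 2, 0).
λ=1: eigenvector (0, 1, 0).
λ=-1: eigenvector (0, 1, 1).
P = [[1, 0, 0], [2, 1, 1], [0, 0, 1]], D = diag(-2, 1, -1), P⁻¹ = [[1, 0, 0], [-2, 1, -1], [0, 0, 1]].
B² = P·diag(4, 1, 1)·P⁻¹ = [[4, 0, 0], [6, 1, 0], [0, 0, 1]].
The requested entry is 4.

4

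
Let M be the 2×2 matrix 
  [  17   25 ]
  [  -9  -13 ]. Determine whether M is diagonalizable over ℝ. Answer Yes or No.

No

Characteristic polynomial: p(t) = t^2 - 4t + 4 = (t - 2)^2.
t = 2 has algebraic multiplicity 2; rank(M − 2I) = 1, so geometric multiplicity = 1.
Geometric multiplicity < algebraic multiplicity, so M is not diagonalizable.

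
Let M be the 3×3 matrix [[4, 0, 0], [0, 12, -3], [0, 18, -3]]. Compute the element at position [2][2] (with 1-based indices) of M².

Characteristic polynomial: μ^3 - 13μ^2 + 54μ - 72 = (μ - 6)(μ - 4)(μ - 3), so the eigenvalues are 3, 4, 6.
μ=4: eigenvector (1, 0, 0).
μ=6: eigenvector (0, 1, 2).
μ=3: eigenvector (0, 1, 3).
P = [[1, 0, 0], [0, 1, 1], [0, 2, 3]], D = diag(4, 6, 3), P⁻¹ = [[1, 0, 0], [0, 3, -1], [0, -2, 1]].
M² = P·diag(16, 36, 9)·P⁻¹ = [[16, 0, 0], [0, 90, -27], [0, 162, -45]].
The requested entry is 90.

90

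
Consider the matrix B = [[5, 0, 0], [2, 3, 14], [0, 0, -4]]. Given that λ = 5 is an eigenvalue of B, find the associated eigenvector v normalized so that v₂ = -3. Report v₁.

B − 5I = [[0, 0, 0], [2, -2, 14], [0, 0, -9]].
Solving (B − 5I)v = 0 gives the eigenspace spanned by (-3, -3, 0).
With v₂ = -3, v = (-3, -3, 0), so v₁ = -3.

-3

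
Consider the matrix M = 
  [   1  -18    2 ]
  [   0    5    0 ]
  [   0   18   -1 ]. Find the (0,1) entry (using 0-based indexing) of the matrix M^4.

-1872

Characteristic polynomial: r^3 - 5r^2 - r + 5 = (r - 5)(r - 1)(r + 1), so the eigenvalues are -1, 1, 5.
r=5: eigenvector (-3, 1, 3).
r=1: eigenvector (1, 0, 0).
r=-1: eigenvector (-1, 0, 1).
P = [[-3, 1, -1], [1, 0, 0], [3, 0, 1]], D = diag(5, 1, -1), P⁻¹ = [[0, 1, 0], [1, 0, 1], [0, -3, 1]].
M⁴ = P·diag(625, 1, 1)·P⁻¹ = [[1, -1872, 0], [0, 625, 0], [0, 1872, 1]].
The requested entry is -1872.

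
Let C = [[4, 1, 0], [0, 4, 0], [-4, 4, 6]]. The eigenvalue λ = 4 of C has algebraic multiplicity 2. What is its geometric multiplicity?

C − 4I = [[0, 1, 0], [0, 0, 0], [-4, 4, 2]].
This matrix has rank 2, so its null space has dimension 3 − 2 = 1.

1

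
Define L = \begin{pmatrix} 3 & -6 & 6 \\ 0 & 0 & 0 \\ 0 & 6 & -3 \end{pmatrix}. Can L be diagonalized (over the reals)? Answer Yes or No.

Yes

Characteristic polynomial: p(r) = r^3 - 9r = r(r - 3)(r + 3).
All 3 eigenvalues are distinct, so L is diagonalizable.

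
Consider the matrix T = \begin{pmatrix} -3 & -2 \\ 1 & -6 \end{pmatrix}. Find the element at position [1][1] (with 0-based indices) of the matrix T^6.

27154

Characteristic polynomial: μ^2 + 9μ + 20 = (μ + 4)(μ + 5), so the eigenvalues are -5, -4.
μ=-5: eigenvector (1, 1).
μ=-4: eigenvector (-2, -1).
P = [[1, -2], [1, -1]], D = diag(-5, -4), P⁻¹ = [[-1, 2], [-1, 1]].
T⁶ = P·diag(15625, 4096)·P⁻¹ = [[-7433, 23058], [-11529, 27154]].
The requested entry is 27154.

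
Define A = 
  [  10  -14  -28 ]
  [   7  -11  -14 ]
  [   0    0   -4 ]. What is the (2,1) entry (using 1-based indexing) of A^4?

Characteristic polynomial: λ^3 + 5λ^2 - 8λ - 48 = (λ - 3)(λ + 4)^2, so the eigenvalues are -4, -4, 3.
λ=-4: eigenvector (-1, -1, 0).
λ=3: eigenvector (2, 1, 0).
λ=-4: eigenvector (2, 0, 1).
P = [[-1, 2, 2], [-1, 1, 0], [0, 0, 1]], D = diag(-4, 3, -4), P⁻¹ = [[1, -2, -2], [1, -1, -2], [0, 0, 1]].
A⁴ = P·diag(256, 81, 256)·P⁻¹ = [[-94, 350, 700], [-175, 431, 350], [0, 0, 256]].
The requested entry is -175.

-175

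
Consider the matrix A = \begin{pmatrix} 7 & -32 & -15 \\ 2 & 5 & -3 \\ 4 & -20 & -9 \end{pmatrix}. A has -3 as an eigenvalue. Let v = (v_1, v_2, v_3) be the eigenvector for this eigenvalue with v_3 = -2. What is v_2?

A + 3I = [[10, -32, -15], [2, 8, -3], [4, -20, -6]].
Solving (A + 3I)v = 0 gives the eigenspace spanned by (-3, 0, -2).
With v_3 = -2, v = (-3, 0, -2), so v_2 = 0.

0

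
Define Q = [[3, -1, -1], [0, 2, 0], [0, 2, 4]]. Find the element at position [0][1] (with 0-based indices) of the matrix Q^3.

-37

Characteristic polynomial: s^3 - 9s^2 + 26s - 24 = (s - 4)(s - 3)(s - 2), so the eigenvalues are 2, 3, 4.
s=4: eigenvector (-1, 0, 1).
s=3: eigenvector (1, 0, 0).
s=2: eigenvector (0, -1, 1).
P = [[-1, 1, 0], [0, 0, -1], [1, 0, 1]], D = diag(4, 3, 2), P⁻¹ = [[0, 1, 1], [1, 1, 1], [0, -1, 0]].
Q³ = P·diag(64, 27, 8)·P⁻¹ = [[27, -37, -37], [0, 8, 0], [0, 56, 64]].
The requested entry is -37.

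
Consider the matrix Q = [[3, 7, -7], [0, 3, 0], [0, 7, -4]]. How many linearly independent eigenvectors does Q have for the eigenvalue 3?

Q − 3I = [[0, 7, -7], [0, 0, 0], [0, 7, -7]].
This matrix has rank 1, so its null space has dimension 3 − 1 = 2.

2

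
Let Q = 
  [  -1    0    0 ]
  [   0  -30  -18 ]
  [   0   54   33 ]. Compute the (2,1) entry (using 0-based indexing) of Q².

Characteristic polynomial: r^3 - 2r^2 - 21r - 18 = (r - 6)(r + 1)(r + 3), so the eigenvalues are -3, -1, 6.
r=-1: eigenvector (1, 0, 0).
r=-3: eigenvector (0, 2, -3).
r=6: eigenvector (0, 1, -2).
P = [[1, 0, 0], [0, 2, 1], [0, -3, -2]], D = diag(-1, -3, 6), P⁻¹ = [[1, 0, 0], [0, 2, 1], [0, -3, -2]].
Q² = P·diag(1, 9, 36)·P⁻¹ = [[1, 0, 0], [0, -72, -54], [0, 162, 117]].
The requested entry is 162.

162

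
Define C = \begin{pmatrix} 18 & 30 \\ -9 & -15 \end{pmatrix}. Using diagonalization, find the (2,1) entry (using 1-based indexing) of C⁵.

-729

Characteristic polynomial: μ^2 - 3μ = μ(μ - 3), so the eigenvalues are 0, 3.
μ=0: eigenvector (-5, 3).
μ=3: eigenvector (-2, 1).
P = [[-5, -2], [3, 1]], D = diag(0, 3), P⁻¹ = [[1, 2], [-3, -5]].
C⁵ = P·diag(0, 243)·P⁻¹ = [[1458, 2430], [-729, -1215]].
The requested entry is -729.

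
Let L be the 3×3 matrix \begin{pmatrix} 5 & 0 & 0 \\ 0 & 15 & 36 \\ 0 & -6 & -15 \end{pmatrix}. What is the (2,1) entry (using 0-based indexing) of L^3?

Characteristic polynomial: s^3 - 5s^2 - 9s + 45 = (s - 5)(s - 3)(s + 3), so the eigenvalues are -3, 3, 5.
s=5: eigenvector (1, 0, 0).
s=3: eigenvector (0, 3, -1).
s=-3: eigenvector (0, -2, 1).
P = [[1, 0, 0], [0, 3, -2], [0, -1, 1]], D = diag(5, 3, -3), P⁻¹ = [[1, 0, 0], [0, 1, 2], [0, 1, 3]].
L³ = P·diag(125, 27, -27)·P⁻¹ = [[125, 0, 0], [0, 135, 324], [0, -54, -135]].
The requested entry is -54.

-54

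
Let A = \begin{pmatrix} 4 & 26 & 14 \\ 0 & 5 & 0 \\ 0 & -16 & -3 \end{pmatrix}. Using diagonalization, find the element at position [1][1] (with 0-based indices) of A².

25

Characteristic polynomial: μ^3 - 6μ^2 - 7μ + 60 = (μ - 5)(μ - 4)(μ + 3), so the eigenvalues are -3, 4, 5.
μ=5: eigenvector (-2, 1, -2).
μ=4: eigenvector (1, 0, 0).
μ=-3: eigenvector (-2, 0, 1).
P = [[-2, 1, -2], [1, 0, 0], [-2, 0, 1]], D = diag(5, 4, -3), P⁻¹ = [[0, 1, 0], [1, 6, 2], [0, 2, 1]].
A² = P·diag(25, 16, 9)·P⁻¹ = [[16, 10, 14], [0, 25, 0], [0, -32, 9]].
The requested entry is 25.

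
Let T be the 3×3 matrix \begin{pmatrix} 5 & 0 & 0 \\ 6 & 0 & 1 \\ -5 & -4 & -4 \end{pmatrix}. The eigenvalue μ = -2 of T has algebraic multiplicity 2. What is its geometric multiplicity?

1

T + 2I = [[7, 0, 0], [6, 2, 1], [-5, -4, -2]].
This matrix has rank 2, so its null space has dimension 3 − 2 = 1.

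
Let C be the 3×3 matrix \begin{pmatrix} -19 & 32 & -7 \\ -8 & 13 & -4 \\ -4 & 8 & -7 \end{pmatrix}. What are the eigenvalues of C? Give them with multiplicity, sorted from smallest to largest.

Characteristic polynomial: p(μ) = μ^3 + 13μ^2 + 55μ + 75 = (μ + 3)(μ + 5)^2.
Roots (with multiplicity): -5, -5, -3.

-5, -5, -3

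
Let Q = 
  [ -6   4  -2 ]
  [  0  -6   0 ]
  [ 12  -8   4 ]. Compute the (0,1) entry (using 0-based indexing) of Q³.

Characteristic polynomial: λ^3 + 8λ^2 + 12λ = λ(λ + 2)(λ + 6), so the eigenvalues are -6, -2, 0.
λ=-2: eigenvector (1, 0, -2).
λ=0: eigenvector (-1, 0, 3).
λ=-6: eigenvector (-1, 1, 2).
P = [[1, -1, -1], [0, 0, 1], [-2, 3, 2]], D = diag(-2, 0, -6), P⁻¹ = [[3, 1, 1], [2, 0, 1], [0, 1, 0]].
Q³ = P·diag(-8, 0, -216)·P⁻¹ = [[-24, 208, -8], [0, -216, 0], [48, -416, 16]].
The requested entry is 208.

208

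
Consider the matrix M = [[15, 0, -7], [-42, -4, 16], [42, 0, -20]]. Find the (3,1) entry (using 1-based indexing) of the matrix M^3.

Characteristic polynomial: t^3 + 9t^2 + 14t - 24 = (t - 1)(t + 4)(t + 6), so the eigenvalues are -6, -4, 1.
t=1: eigenvector (1, -2, 2).
t=-6: eigenvector (1, -3, 3).
t=-4: eigenvector (0, 1, 0).
P = [[1, 1, 0], [-2, -3, 1], [2, 3, 0]], D = diag(1, -6, -4), P⁻¹ = [[3, 0, -1], [-2, 0, 1], [0, 1, 1]].
M³ = P·diag(1, -216, -64)·P⁻¹ = [[435, 0, -217], [-1302, -64, 586], [1302, 0, -650]].
The requested entry is 1302.

1302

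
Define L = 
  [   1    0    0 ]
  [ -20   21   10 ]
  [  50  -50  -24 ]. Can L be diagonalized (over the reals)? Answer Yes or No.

Yes

Characteristic polynomial: p(t) = t^3 + 2t^2 - 7t + 4 = (t - 1)^2(t + 4).
t = 1 has algebraic multiplicity 2; rank(L − 1I) = 1, so geometric multiplicity = 2.
Every eigenvalue has geometric = algebraic multiplicity, so L is diagonalizable.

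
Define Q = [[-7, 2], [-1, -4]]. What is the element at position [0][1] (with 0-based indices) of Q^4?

Characteristic polynomial: s^2 + 11s + 30 = (s + 5)(s + 6), so the eigenvalues are -6, -5.
s=-5: eigenvector (-1, -1).
s=-6: eigenvector (-2, -1).
P = [[-1, -2], [-1, -1]], D = diag(-5, -6), P⁻¹ = [[1, -2], [-1, 1]].
Q⁴ = P·diag(625, 1296)·P⁻¹ = [[1967, -1342], [671, -46]].
The requested entry is -1342.

-1342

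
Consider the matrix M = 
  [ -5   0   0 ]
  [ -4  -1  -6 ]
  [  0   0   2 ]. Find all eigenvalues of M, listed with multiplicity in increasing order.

Characteristic polynomial: p(s) = s^3 + 4s^2 - 7s - 10 = (s - 2)(s + 1)(s + 5).
Roots (with multiplicity): -5, -1, 2.

-5, -1, 2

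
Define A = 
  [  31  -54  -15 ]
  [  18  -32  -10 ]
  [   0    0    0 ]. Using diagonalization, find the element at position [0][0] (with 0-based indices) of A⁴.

-851

Characteristic polynomial: μ^3 + μ^2 - 20μ = μ(μ - 4)(μ + 5), so the eigenvalues are -5, 0, 4.
μ=-5: eigenvector (-3, -2, 0).
μ=4: eigenvector (2, 1, 0).
μ=0: eigenvector (-3, -2, 1).
P = [[-3, 2, -3], [-2, 1, -2], [0, 0, 1]], D = diag(-5, 4, 0), P⁻¹ = [[1, -2, -1], [2, -3, 0], [0, 0, 1]].
A⁴ = P·diag(625, 256, 0)·P⁻¹ = [[-851, 2214, 1875], [-738, 1732, 1250], [0, 0, 0]].
The requested entry is -851.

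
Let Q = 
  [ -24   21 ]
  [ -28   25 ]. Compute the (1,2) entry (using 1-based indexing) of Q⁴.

525

Characteristic polynomial: r^2 - r - 12 = (r - 4)(r + 3), so the eigenvalues are -3, 4.
r=4: eigenvector (3, 4).
r=-3: eigenvector (-1, -1).
P = [[3, -1], [4, -1]], D = diag(4, -3), P⁻¹ = [[-1, 1], [-4, 3]].
Q⁴ = P·diag(256, 81)·P⁻¹ = [[-444, 525], [-700, 781]].
The requested entry is 525.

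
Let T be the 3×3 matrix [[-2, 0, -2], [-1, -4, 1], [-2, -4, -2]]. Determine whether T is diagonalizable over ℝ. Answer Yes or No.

Characteristic polynomial: p(λ) = λ^3 + 8λ^2 + 20λ + 16 = (λ + 2)^2(λ + 4).
λ = -2 has algebraic multiplicity 2; rank(T + 2I) = 2, so geometric multiplicity = 1.
Geometric multiplicity < algebraic multiplicity, so T is not diagonalizable.

No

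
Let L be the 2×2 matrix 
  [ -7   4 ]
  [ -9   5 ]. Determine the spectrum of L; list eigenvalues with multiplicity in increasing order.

-1, -1

Characteristic polynomial: p(t) = t^2 + 2t + 1 = (t + 1)^2.
Roots (with multiplicity): -1, -1.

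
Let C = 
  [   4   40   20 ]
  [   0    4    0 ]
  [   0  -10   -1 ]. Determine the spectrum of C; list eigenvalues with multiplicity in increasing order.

-1, 4, 4

Characteristic polynomial: p(λ) = λ^3 - 7λ^2 + 8λ + 16 = (λ - 4)^2(λ + 1).
Roots (with multiplicity): -1, 4, 4.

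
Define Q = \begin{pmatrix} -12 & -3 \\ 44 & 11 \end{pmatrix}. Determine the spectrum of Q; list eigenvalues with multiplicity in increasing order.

-1, 0

Characteristic polynomial: p(μ) = μ^2 + μ = μ(μ + 1).
Roots (with multiplicity): -1, 0.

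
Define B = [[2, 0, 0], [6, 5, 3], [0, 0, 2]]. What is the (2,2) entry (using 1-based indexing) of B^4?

625

Characteristic polynomial: μ^3 - 9μ^2 + 24μ - 20 = (μ - 5)(μ - 2)^2, so the eigenvalues are 2, 2, 5.
μ=2: eigenvector (1, 0, -2).
μ=2: eigenvector (0, -1, 1).
μ=5: eigenvector (0, 1, 0).
P = [[1, 0, 0], [0, -1, 1], [-2, 1, 0]], D = diag(2, 2, 5), P⁻¹ = [[1, 0, 0], [2, 0, 1], [2, 1, 1]].
B⁴ = P·diag(16, 16, 625)·P⁻¹ = [[16, 0, 0], [1218, 625, 609], [0, 0, 16]].
The requested entry is 625.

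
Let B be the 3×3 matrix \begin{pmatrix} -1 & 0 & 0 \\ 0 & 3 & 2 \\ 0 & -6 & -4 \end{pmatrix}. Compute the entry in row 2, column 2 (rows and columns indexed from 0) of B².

4

Characteristic polynomial: μ^3 + 2μ^2 + μ = μ(μ + 1)^2, so the eigenvalues are -1, -1, 0.
μ=-1: eigenvector (1, 0, 0).
μ=-1: eigenvector (0, 1, -2).
μ=0: eigenvector (0, 2, -3).
P = [[1, 0, 0], [0, 1, 2], [0, -2, -3]], D = diag(-1, -1, 0), P⁻¹ = [[1, 0, 0], [0, -3, -2], [0, 2, 1]].
B² = P·diag(1, 1, 0)·P⁻¹ = [[1, 0, 0], [0, -3, -2], [0, 6, 4]].
The requested entry is 4.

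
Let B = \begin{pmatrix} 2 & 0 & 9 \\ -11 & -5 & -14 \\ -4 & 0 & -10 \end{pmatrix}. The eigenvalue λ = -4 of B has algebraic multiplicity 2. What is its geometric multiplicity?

1

B + 4I = [[6, 0, 9], [-11, -1, -14], [-4, 0, -6]].
This matrix has rank 2, so its null space has dimension 3 − 2 = 1.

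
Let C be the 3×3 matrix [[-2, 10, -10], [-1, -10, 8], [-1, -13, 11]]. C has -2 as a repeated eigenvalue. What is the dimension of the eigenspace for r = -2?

1

C + 2I = [[0, 10, -10], [-1, -8, 8], [-1, -13, 13]].
This matrix has rank 2, so its null space has dimension 3 − 2 = 1.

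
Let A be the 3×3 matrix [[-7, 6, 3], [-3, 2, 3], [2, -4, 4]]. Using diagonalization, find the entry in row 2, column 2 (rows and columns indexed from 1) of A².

Characteristic polynomial: t^3 + t^2 - 10t + 8 = (t - 2)(t - 1)(t + 4), so the eigenvalues are -4, 1, 2.
t=1: eigenvector (-3, -3, -2).
t=2: eigenvector (1, 1, 1).
t=-4: eigenvector (2, 1, 0).
P = [[-3, 1, 2], [-3, 1, 1], [-2, 1, 0]], D = diag(1, 2, -4), P⁻¹ = [[1, -2, 1], [2, -4, 3], [1, -1, 0]].
A² = P·diag(1, 4, 16)·P⁻¹ = [[37, -42, 9], [21, -26, 9], [6, -12, 10]].
The requested entry is -26.

-26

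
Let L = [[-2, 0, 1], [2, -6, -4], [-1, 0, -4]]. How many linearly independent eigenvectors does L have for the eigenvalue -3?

1

L + 3I = [[1, 0, 1], [2, -3, -4], [-1, 0, -1]].
This matrix has rank 2, so its null space has dimension 3 − 2 = 1.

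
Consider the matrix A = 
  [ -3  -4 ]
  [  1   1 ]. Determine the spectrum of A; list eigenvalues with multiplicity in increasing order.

Characteristic polynomial: p(λ) = λ^2 + 2λ + 1 = (λ + 1)^2.
Roots (with multiplicity): -1, -1.

-1, -1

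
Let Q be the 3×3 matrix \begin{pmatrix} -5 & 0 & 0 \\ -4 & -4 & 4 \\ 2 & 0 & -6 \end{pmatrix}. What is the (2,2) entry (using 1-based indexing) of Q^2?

16

Characteristic polynomial: λ^3 + 15λ^2 + 74λ + 120 = (λ + 4)(λ + 5)(λ + 6), so the eigenvalues are -6, -5, -4.
λ=-5: eigenvector (1, -4, 2).
λ=-4: eigenvector (0, 1, 0).
λ=-6: eigenvector (0, -2, 1).
P = [[1, 0, 0], [-4, 1, -2], [2, 0, 1]], D = diag(-5, -4, -6), P⁻¹ = [[1, 0, 0], [0, 1, 2], [-2, 0, 1]].
Q² = P·diag(25, 16, 36)·P⁻¹ = [[25, 0, 0], [44, 16, -40], [-22, 0, 36]].
The requested entry is 16.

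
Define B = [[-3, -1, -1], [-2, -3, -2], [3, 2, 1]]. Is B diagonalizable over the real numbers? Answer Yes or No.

No

Characteristic polynomial: p(λ) = λ^3 + 5λ^2 + 8λ + 4 = (λ + 1)(λ + 2)^2.
λ = -2 has algebraic multiplicity 2; rank(B + 2I) = 2, so geometric multiplicity = 1.
Geometric multiplicity < algebraic multiplicity, so B is not diagonalizable.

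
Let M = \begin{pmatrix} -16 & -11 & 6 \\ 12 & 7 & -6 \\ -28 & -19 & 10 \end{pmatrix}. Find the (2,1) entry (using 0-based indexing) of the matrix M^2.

Characteristic polynomial: μ^3 - μ^2 - 16μ + 16 = (μ - 4)(μ - 1)(μ + 4), so the eigenvalues are -4, 1, 4.
μ=1: eigenvector (-1, 1, -1).
μ=-4: eigenvector (1, 0, 2).
μ=4: eigenvector (2, -2, 3).
P = [[-1, 1, 2], [1, 0, -2], [-1, 2, 3]], D = diag(1, -4, 4), P⁻¹ = [[-4, -1, 2], [1, 1, 0], [-2, -1, 1]].
M² = P·diag(1, 16, 16)·P⁻¹ = [[-44, -15, 30], [60, 31, -30], [-60, -15, 46]].
The requested entry is -15.

-15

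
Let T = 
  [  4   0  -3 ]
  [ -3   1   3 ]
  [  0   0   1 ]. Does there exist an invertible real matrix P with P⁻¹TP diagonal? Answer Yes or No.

Characteristic polynomial: p(s) = s^3 - 6s^2 + 9s - 4 = (s - 4)(s - 1)^2.
s = 1 has algebraic multiplicity 2; rank(T − 1I) = 1, so geometric multiplicity = 2.
Every eigenvalue has geometric = algebraic multiplicity, so T is diagonalizable.

Yes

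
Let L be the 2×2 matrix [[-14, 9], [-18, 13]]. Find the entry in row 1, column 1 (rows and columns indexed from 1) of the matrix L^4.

Characteristic polynomial: μ^2 + μ - 20 = (μ - 4)(μ + 5), so the eigenvalues are -5, 4.
μ=4: eigenvector (1, 2).
μ=-5: eigenvector (1, 1).
P = [[1, 1], [2, 1]], D = diag(4, -5), P⁻¹ = [[-1, 1], [2, -1]].
L⁴ = P·diag(256, 625)·P⁻¹ = [[994, -369], [738, -113]].
The requested entry is 994.

994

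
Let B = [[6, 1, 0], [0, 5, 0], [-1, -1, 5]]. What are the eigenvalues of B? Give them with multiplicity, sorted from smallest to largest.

Characteristic polynomial: p(t) = t^3 - 16t^2 + 85t - 150 = (t - 6)(t - 5)^2.
Roots (with multiplicity): 5, 5, 6.

5, 5, 6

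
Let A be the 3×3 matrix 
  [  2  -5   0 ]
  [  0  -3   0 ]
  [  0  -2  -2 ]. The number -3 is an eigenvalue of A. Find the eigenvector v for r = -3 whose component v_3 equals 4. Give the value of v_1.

A + 3I = [[5, -5, 0], [0, 0, 0], [0, -2, 1]].
Solving (A + 3I)v = 0 gives the eigenspace spanned by (2, 2, 4).
With v_3 = 4, v = (2, 2, 4), so v_1 = 2.

2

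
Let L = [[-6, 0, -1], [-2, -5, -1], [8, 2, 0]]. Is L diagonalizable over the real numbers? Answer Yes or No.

Characteristic polynomial: p(μ) = μ^3 + 11μ^2 + 40μ + 48 = (μ + 3)(μ + 4)^2.
μ = -4 has algebraic multiplicity 2; rank(L + 4I) = 2, so geometric multiplicity = 1.
Geometric multiplicity < algebraic multiplicity, so L is not diagonalizable.

No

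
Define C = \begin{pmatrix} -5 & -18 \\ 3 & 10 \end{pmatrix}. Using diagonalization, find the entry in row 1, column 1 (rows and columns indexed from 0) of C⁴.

766

Characteristic polynomial: t^2 - 5t + 4 = (t - 4)(t - 1), so the eigenvalues are 1, 4.
t=4: eigenvector (-2, 1).
t=1: eigenvector (-3, 1).
P = [[-2, -3], [1, 1]], D = diag(4, 1), P⁻¹ = [[1, 3], [-1, -2]].
C⁴ = P·diag(256, 1)·P⁻¹ = [[-509, -1530], [255, 766]].
The requested entry is 766.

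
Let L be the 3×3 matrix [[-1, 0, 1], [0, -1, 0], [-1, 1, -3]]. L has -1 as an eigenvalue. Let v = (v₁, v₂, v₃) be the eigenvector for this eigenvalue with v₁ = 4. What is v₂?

L + 1I = [[0, 0, 1], [0, 0, 0], [-1, 1, -2]].
Solving (L + 1I)v = 0 gives the eigenspace spanned by (4, 4, 0).
With v₁ = 4, v = (4, 4, 0), so v₂ = 4.

4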